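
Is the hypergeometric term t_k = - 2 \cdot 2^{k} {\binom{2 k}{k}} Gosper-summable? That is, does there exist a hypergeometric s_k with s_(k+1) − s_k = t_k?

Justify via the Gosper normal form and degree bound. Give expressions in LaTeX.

The ratio is 4*(2*k + 1)/(k + 1).
A = 8*k + 4, B = k + 1, C = 1.
Key eq: (8*k + 4)·f(k+1) = (k)·f(k) + (1).
Bound: deg f ≤ -1.
d = -1 < 0 ⇒ no nonzero polynomial f; not summable.

No — key equation has no polynomial f.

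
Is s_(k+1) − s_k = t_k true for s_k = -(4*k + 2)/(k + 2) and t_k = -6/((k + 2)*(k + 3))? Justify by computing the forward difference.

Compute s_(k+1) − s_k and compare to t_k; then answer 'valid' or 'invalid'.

s_(k+1) = 2*(-2*k - 3)/(k + 3)
s_(k+1) − s_k = -6/(k**2 + 5*k + 6)
(s_(k+1) − s_k) − t_k = 0

valid (s_(k+1) − s_k reduces to t_k)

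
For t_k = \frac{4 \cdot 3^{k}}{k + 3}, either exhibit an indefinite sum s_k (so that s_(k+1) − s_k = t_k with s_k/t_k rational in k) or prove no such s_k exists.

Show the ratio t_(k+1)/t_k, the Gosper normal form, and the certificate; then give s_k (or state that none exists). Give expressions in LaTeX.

none (Gosper's algorithm certifies no s_k)

t_(k+1)/t_k = 3*(k + 3)/(k + 4).
Factor: A=3*k + 9; B=k + 4; C=1.
Set up (3*k + 9)·f(k+1) − (k + 3)·f(k) − (1) = 0.
d = -1 from the (1,1,0) case.
Negative degree bound (-1): no f exists, t_k not Gosper-summable.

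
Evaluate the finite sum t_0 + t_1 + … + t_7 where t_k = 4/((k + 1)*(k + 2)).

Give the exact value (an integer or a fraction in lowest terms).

Compute t_(k+1)/t_k: get (k + 1)/(k + 3).
Factor: A=k + 1; B=k + 3; C=1.
Set up (k + 1)·f(k+1) − (k + 2)·f(k) − (1) = 0.
Bound: deg f ≤ 1.
Solve for f: f(k) = k (degree 1 ≤ 1).
Then R = B(k−1)f/C = k*(k + 2), so s_k = R(k)·t_k = 4*k/(k + 1).
Δs = 4/(k**2 + 3*k + 2), as required.
Evaluate s at k=8 and k=0: 32/9 and 0; difference 32/9.

Σ = 32/9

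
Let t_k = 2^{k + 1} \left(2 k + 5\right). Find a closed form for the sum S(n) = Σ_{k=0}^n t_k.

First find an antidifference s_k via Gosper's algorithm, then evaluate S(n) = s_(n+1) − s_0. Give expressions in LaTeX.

The ratio is 2*(2*k + 7)/(2*k + 5).
So A=2 and B=1, with C=k + 5/2.
Need (2)·f(k+1) − (1)·f(k) = k + 5/2.
From deg A=0, deg B=0, deg C=1: d=1.
Match coefficients ⇒ f(k) = (2*k + 1)/2.
Certificate R = B(k−1)f/C = (2*k + 1)/(2*k + 5) gives s_k = 2**(k + 1)*(2*k + 1).
Δs = 2**(k + 1)*(2*k + 5), as required.
s_(n+1) = 2**(n + 2)*(2*n + 3) and s_(0) = 2, so S(n) = 8*2**n*n + 12*2**n - 2.

S(n) = 8 \cdot 2^{n} n + 12 \cdot 2^{n} - 2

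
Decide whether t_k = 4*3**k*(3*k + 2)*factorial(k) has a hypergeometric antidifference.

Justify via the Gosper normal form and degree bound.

Yes. s_k = 4*3**k*factorial(k).

Step 1: r(k) = 3*(k + 1)*(3*k + 5)/(3*k + 2).
So A=3*k + 3 and B=1, with C=k + 2/3.
Key eq: (3*k + 3)·f(k+1) = (1)·f(k) + (k + 2/3).
Bound: deg f ≤ 0.
Coefficient equations give f(k) = 1/3.
Then R = B(k−1)f/C = 1/(3*k + 2), so s_k = R(k)·t_k = 4*3**k*factorial(k).
s_(k+1) − s_k = 4*3**k*(3*k + 2)*factorial(k) = t_k.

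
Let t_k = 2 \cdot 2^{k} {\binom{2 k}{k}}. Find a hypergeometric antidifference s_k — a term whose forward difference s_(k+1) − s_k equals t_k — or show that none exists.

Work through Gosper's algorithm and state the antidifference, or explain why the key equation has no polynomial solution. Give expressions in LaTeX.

Compute t_(k+1)/t_k: get 4*(2*k + 1)/(k + 1).
So A=8*k + 4 and B=k + 1, with C=1.
Solve (8*k + 4)·f(k+1) − (k)·f(k) = 1.
Bound: deg f ≤ -1.
deg f ≤ -1 is impossible — no certificate.

none — t_k is not Gosper-summable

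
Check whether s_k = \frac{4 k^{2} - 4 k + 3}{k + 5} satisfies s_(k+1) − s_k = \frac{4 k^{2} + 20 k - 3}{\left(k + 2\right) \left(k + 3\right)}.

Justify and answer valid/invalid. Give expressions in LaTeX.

s_(k+1) = (4*k**2 + 4*k + 3)/(k + 6)
s_(k+1) − s_k = (4*k**2 + 44*k - 3)/(k**2 + 11*k + 30)
(s_(k+1) − s_k) − t_k = 6*(-16*k**2 - 53*k + 12)/(k**4 + 16*k**3 + 91*k**2 + 216*k + 180)

Invalid: residual \frac{6 \left(- 16 k^{2} - 53 k + 12\right)}{k^{4} + 16 k^{3} + 91 k^{2} + 216 k + 180} ≠ 0.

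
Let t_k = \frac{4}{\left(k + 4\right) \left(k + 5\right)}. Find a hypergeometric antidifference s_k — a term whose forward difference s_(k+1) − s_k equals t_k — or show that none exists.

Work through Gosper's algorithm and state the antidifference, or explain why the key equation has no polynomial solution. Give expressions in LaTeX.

r(k) = (k + 4)/(k + 6) after simplifying.
Take A(k)=k + 4, B(k)=k + 6, C(k)=1.
Key eq: (k + 4)·f(k+1) = (k + 5)·f(k) + (1).
deg f ≤ 1 (via 1,1,0).
A polynomial solution: f(k) = k/4.
R(k) = B(k−1)·f(k)/C(k) = k*(k + 5)/4; s_k = R·t_k = k/(k + 4).
Verify: 4/(k**2 + 9*k + 20) matches t_k.

s_k = \frac{k}{k + 4}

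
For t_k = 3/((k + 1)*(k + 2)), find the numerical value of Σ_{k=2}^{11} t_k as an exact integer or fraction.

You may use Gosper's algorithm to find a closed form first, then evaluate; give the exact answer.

Σ = 10/13

Ratio r(k) = (k + 1)/(k + 3).
Factor: A=k + 1; B=k + 3; C=1.
Need (k + 1)·f(k+1) − (k + 2)·f(k) = 1.
From deg A=1, deg B=1, deg C=0: d=1.
Solving with deg f ≤ 1: f(k) = k.
Certificate R = B(k−1)f/C = k*(k + 2) gives s_k = 3*k/(k + 1).
Δs = 3/(k**2 + 3*k + 2), as required.
Sum = s_(12) − s_(2); s_(12) = 36/13, s_(2) = 2 ⇒ 10/13.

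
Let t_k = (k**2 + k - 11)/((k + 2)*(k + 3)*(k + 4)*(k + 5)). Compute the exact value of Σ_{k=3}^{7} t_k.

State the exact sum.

Σ = 139/9240

t_(k+1)/t_k = (k + 2)*(k + (k + 1)**2 - 10)/((k + 6)*(k**2 + k - 11)).
So A=k + 2 and B=k + 6, with C=k**2 + k - 11.
f must satisfy (k + 2)·f(k+1) − (k + 5)·f(k) = k**2 + k - 11.
From deg A=1, deg B=1, deg C=2: d=3.
Coefficient equations give f(k) = -k*(k**2 + 33*k + 98)/24.
Get s_k = R·t_k = k*(-k**2 - 33*k - 98)/(24*(k + 2)*(k + 3)*(k + 4)) with R(k) = B(k−1)f(k)/C(k) = -k*(k + 5)*(k**2 + 33*k + 98)/(24*(k**2 + k - 11)).
Check: Δs_k = (k**2 + k - 11)/(k**4 + 14*k**3 + 71*k**2 + 154*k + 120). ✓
Evaluate s at k=8 and k=3: -71/660 and -103/840; difference 139/9240.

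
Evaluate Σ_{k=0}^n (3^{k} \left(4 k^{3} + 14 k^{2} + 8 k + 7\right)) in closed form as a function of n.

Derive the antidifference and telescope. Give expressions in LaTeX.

S(n) = 6 \cdot 3^{n} n^{3} + 12 \cdot 3^{n} n^{2} + 9 \cdot 3^{n} n + 9 \cdot 3^{n} - 2

Compute t_(k+1)/t_k: get 3*(4*k**3 + 26*k**2 + 48*k + 33)/(4*k**3 + 14*k**2 + 8*k + 7).
Factor: A=3; B=1; C=k**3 + 7*k**2/2 + 2*k + 7/4.
Solve (3)·f(k+1) − (1)·f(k) = k**3 + 7*k**2/2 + 2*k + 7/4.
Degrees (0,0,3) ⇒ d ≤ 3.
Solving with deg f ≤ 3: f(k) = (2*k**3 - 2*k**2 + k + 2)/4.
Get s_k = R·t_k = 3**k*(2*k**3 - 2*k**2 + k + 2) with R(k) = B(k−1)f(k)/C(k) = (2*k**3 - 2*k**2 + k + 2)/(4*k**3 + 14*k**2 + 8*k + 7).
Check: Δs_k = 3**k*(4*k**3 + 14*k**2 + 8*k + 7). ✓
s_(n+1) = 3**(n + 1)*(2*n**3 + 4*n**2 + 3*n + 3) and s_(0) = 2, so S(n) = 6*3**n*n**3 + 12*3**n*n**2 + 9*3**n*n + 9*3**n - 2.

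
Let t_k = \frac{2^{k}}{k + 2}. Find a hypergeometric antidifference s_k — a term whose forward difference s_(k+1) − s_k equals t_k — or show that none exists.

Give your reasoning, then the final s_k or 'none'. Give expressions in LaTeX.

Compute t_(k+1)/t_k: get 2*(k + 2)/(k + 3).
So A=2*k + 4 and B=k + 3, with C=1.
f must satisfy (2*k + 4)·f(k+1) − (k + 2)·f(k) = 1.
Bound: deg f ≤ -1.
deg f ≤ -1 is impossible — no certificate.

not Gosper-summable; s_k does not exist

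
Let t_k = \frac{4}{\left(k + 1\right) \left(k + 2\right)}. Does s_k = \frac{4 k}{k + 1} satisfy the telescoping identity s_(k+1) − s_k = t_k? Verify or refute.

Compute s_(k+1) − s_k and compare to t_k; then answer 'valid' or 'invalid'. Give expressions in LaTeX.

valid; difference matches t_k

s_(k+1) = 4*(k + 1)/(k + 2)
s_(k+1) − s_k = 4/(k**2 + 3*k + 2)
(s_(k+1) − s_k) − t_k = 0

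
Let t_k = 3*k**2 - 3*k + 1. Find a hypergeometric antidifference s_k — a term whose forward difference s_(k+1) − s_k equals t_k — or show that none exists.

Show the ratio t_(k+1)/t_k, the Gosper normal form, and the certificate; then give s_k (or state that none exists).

s_k = k*(k**2 - 3*k + 3)

Compute t_(k+1)/t_k: get (3*k**2 + 3*k + 1)/(3*k**2 - 3*k + 1).
Gosper form: A/B · C(k+1)/C(k) with A=1, B=1, C=k**2 - k + 1/3.
Set up (1)·f(k+1) − (1)·f(k) − (k**2 - k + 1/3) = 0.
d = 3 from the (0,0,2) case.
Match coefficients ⇒ f(k) = k*(k**2 - 3*k + 3)/3.
So s_k = (B(k−1)f/C)·t_k = (k*(k**2 - 3*k + 3)/(3*k**2 - 3*k + 1))·t_k = k*(k**2 - 3*k + 3).
Δs = 3*k**2 - 3*k + 1, as required.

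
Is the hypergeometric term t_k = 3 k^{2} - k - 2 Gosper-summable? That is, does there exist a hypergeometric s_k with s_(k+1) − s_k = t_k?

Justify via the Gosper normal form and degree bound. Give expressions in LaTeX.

Yes. s_k = k \left(k^{2} - 2 k - 1\right).

Compute t_(k+1)/t_k: get k*(3*k + 5)/(3*k**2 - k - 2).
Gosper form: A/B · C(k+1)/C(k) with A=1, B=1, C=k**2 - k/3 - 2/3.
Key eq: (1)·f(k+1) = (1)·f(k) + (k**2 - k/3 - 2/3).
From deg A=0, deg B=0, deg C=2: d=3.
Match coefficients ⇒ f(k) = k*(k**2 - 2*k - 1)/3.
Then R = B(k−1)f/C = k*(k**2 - 2*k - 1)/((k - 1)*(3*k + 2)), so s_k = R(k)·t_k = k*(k**2 - 2*k - 1).
Verify: 3*k**2 - k - 2 matches t_k.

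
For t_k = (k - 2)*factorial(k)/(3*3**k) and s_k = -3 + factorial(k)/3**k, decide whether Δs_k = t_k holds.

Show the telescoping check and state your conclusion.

s_(k+1) = (-9*3**k + k*factorial(k) + factorial(k))/(3*3**k)
s_(k+1) − s_k = (k - 2)*factorial(k)/(3*3**k)
(s_(k+1) − s_k) − t_k = 0

Valid: the claim telescopes to t_k.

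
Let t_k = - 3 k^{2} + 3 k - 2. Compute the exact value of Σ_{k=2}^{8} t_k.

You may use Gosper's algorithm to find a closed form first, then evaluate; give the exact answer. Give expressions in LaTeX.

Σ = -518

Ratio r(k) = (3*k**2 + 3*k + 2)/(3*k**2 - 3*k + 2).
So A=1 and B=1, with C=k**2 - k + 2/3.
Set up (1)·f(k+1) − (1)·f(k) − (k**2 - k + 2/3) = 0.
Degrees (0,0,2) ⇒ d ≤ 3.
Match coefficients ⇒ f(k) = k*(k**2 - 3*k + 4)/3.
So s_k = (B(k−1)f/C)·t_k = (k*(k**2 - 3*k + 4)/(3*k**2 - 3*k + 2))·t_k = k*(-k**2 + 3*k - 4).
Check: Δs_k = -3*k**2 + 3*k - 2. ✓
Sum = s_(9) − s_(2); s_(9) = -522, s_(2) = -4 ⇒ -518.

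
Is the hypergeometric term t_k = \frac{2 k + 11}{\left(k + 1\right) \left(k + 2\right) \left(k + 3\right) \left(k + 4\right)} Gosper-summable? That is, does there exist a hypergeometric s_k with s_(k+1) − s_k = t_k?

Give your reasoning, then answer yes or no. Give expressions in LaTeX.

Yes. s_k = \frac{k \left(2 k^{2} + 12 k + 19\right)}{3 \left(k + 1\right) \left(k + 2\right) \left(k + 3\right)}.

r(k) = (k + 1)*(2*k + 13)/((k + 5)*(2*k + 11)) after simplifying.
Gosper form: A/B · C(k+1)/C(k) with A=k + 1, B=k + 5, C=k + 11/2.
Set up (k + 1)·f(k+1) − (k + 4)·f(k) − (k + 11/2) = 0.
Degrees (1,1,1) ⇒ d ≤ 3.
Solve for f: f(k) = k*(2*k**2 + 12*k + 19)/6 (degree 3 ≤ 3).
Get s_k = R·t_k = k*(2*k**2 + 12*k + 19)/(3*(k + 1)*(k + 2)*(k + 3)) with R(k) = B(k−1)f(k)/C(k) = k*(k + 4)*(2*k**2 + 12*k + 19)/(3*(2*k + 11)).
Verify: (2*k + 11)/(k**4 + 10*k**3 + 35*k**2 + 50*k + 24) matches t_k.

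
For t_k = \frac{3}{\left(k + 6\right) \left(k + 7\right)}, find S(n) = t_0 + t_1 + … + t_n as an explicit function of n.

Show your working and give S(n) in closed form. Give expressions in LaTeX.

Step 1: r(k) = (k + 6)/(k + 8).
So A=k + 6 and B=k + 8, with C=1.
Solve (k + 6)·f(k+1) − (k + 7)·f(k) = 1.
Degrees (1,1,0) ⇒ d ≤ 1.
Match coefficients ⇒ f(k) = k/6.
Certificate R = B(k−1)f/C = k*(k + 7)/6 gives s_k = k/(2*(k + 6)).
s_(k+1) − s_k = 3/(k**2 + 13*k + 42) = t_k.
Evaluate: s_(n+1) = (n + 1)/(2*(n + 7)); subtract s_(0) = 0 ⇒ S(n) = (n + 1)/(2*(n + 7)).

S(n) = \frac{n + 1}{2 \left(n + 7\right)}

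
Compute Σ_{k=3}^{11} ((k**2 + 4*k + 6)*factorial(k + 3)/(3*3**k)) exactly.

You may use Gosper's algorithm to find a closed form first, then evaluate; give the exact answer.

Σ = 25112990800/729

t_(k+1)/t_k = (k + 4)*(4*k + (k + 1)**2 + 10)/(3*(k**2 + 4*k + 6)).
Take A(k)=k/3 + 4/3, B(k)=1, C(k)=k**2 + 4*k + 6.
f must satisfy (k/3 + 4/3)·f(k+1) − (1)·f(k) = k**2 + 4*k + 6.
Bound: deg f ≤ 1.
Match coefficients ⇒ f(k) = 3*(k + 2).
Then R = B(k−1)f/C = 3*(k + 2)/(k**2 + 4*k + 6), so s_k = R(k)·t_k = (k + 2)*factorial(k + 3)/3**k.
Δs = (k**2 + 4*k + 6)*factorial(k + 3)/(3*3**k), as required.
Sum = s_(12) − s_(3); s_(12) = 25113088000/729, s_(3) = 400/3 ⇒ 25112990800/729.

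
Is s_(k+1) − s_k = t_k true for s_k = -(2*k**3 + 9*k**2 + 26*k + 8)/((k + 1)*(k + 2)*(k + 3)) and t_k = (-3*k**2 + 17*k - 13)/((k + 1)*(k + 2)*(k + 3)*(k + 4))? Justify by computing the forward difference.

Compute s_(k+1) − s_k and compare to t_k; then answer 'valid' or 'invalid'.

s_(k+1) = (-26*k - 2*(k + 1)**3 - 9*(k + 1)**2 - 34)/((k + 2)*(k + 3)*(k + 4))
s_(k+1) − s_k = (-3*k**2 + 17*k - 13)/(k**4 + 10*k**3 + 35*k**2 + 50*k + 24)
(s_(k+1) − s_k) − t_k = 0

Valid — Δs_k = t_k.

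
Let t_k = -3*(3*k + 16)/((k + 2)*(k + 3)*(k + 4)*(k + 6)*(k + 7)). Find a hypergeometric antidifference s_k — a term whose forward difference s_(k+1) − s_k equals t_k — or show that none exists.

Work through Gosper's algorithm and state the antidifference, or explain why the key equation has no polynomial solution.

s_k = k*(-k**2 - 11*k - 36)/(12*(k**3 + 11*k**2 + 36*k + 36))

r(k) = (k + 2)*(k + 6)*(3*k + 19)/((k + 5)*(k + 8)*(3*k + 16)) after simplifying.
Normal form (A,B,C) = (k + 2, k + 8, k**2 + 31*k/3 + 80/3).
Solve (k + 2)·f(k+1) − (k + 7)·f(k) = k**2 + 31*k/3 + 80/3.
deg f ≤ 5 (via 1,1,2).
Solving with deg f ≤ 5: f(k) = k*(k + 4)*(k + 5)*(k**2 + 11*k + 36)/108.
R(k) = B(k−1)·f(k)/C(k) = k*(k + 4)*(k + 7)*(k**2 + 11*k + 36)/(36*(3*k + 16)); s_k = R·t_k = k*(-k**2 - 11*k - 36)/(12*(k**3 + 11*k**2 + 36*k + 36)).
Verify: 3*(-3*k - 16)/(k**5 + 22*k**4 + 185*k**3 + 740*k**2 + 1404*k + 1008) matches t_k.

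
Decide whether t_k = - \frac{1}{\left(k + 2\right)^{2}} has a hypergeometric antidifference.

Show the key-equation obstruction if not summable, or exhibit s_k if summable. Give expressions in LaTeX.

No — the linear system for f has no solution.

r(k) = (k + 2)**2/(k + 3)**2 after simplifying.
Gosper form: A/B · C(k+1)/C(k) with A=k**2 + 4*k + 4, B=k**2 + 6*k + 9, C=1.
Set up (k**2 + 4*k + 4)·f(k+1) − (k**2 + 4*k + 4)·f(k) − (1) = 0.
Degrees (2,2,0) ⇒ d ≤ 0.
f = c0 ⇒ A·f(k+1) − B(k−1)·f(k) − C = -1. The system {-1 = 0} is inconsistent; no antidifference.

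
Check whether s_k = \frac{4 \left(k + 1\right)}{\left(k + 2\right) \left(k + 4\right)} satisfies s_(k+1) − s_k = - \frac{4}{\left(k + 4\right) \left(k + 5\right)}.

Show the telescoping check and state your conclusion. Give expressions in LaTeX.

Invalid: residual \frac{4 \left(2 k + 7\right)}{k^{4} + 14 k^{3} + 71 k^{2} + 154 k + 120} ≠ 0.

s_(k+1) = 4*(k + 2)/((k + 3)*(k + 5))
s_(k+1) − s_k = 4*(-k**2 - 3*k + 1)/(k**4 + 14*k**3 + 71*k**2 + 154*k + 120)
(s_(k+1) − s_k) − t_k = 4*(2*k + 7)/(k**4 + 14*k**3 + 71*k**2 + 154*k + 120)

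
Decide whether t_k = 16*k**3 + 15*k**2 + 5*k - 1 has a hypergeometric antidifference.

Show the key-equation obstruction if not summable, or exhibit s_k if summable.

The ratio is (16*k**3 + 63*k**2 + 83*k + 35)/(16*k**3 + 15*k**2 + 5*k - 1).
So A=1 and B=1, with C=k**3 + 15*k**2/16 + 5*k/16 - 1/16.
Key eq: (1)·f(k+1) = (1)·f(k) + (k**3 + 15*k**2/16 + 5*k/16 - 1/16).
deg f ≤ 4 (via 0,0,3).
Solving with deg f ≤ 4: f(k) = k*(4*k**3 - 3*k**2 - k - 1)/16.
Get s_k = R·t_k = k*(4*k**3 - 3*k**2 - k - 1) with R(k) = B(k−1)f(k)/C(k) = k*(4*k**3 - 3*k**2 - k - 1)/(16*k**3 + 15*k**2 + 5*k - 1).
Verify: 16*k**3 + 15*k**2 + 5*k - 1 matches t_k.

Yes. s_k = k*(4*k**3 - 3*k**2 - k - 1).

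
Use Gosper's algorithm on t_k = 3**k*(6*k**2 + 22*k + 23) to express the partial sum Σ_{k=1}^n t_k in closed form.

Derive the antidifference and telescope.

S(n) = 9*3**n*n**2 + 24*3**n*n + 27*3**n - 27

t_(k+1)/t_k = 3*(6*k**2 + 34*k + 51)/(6*k**2 + 22*k + 23).
Normal form (A,B,C) = (3, 1, k**2 + 11*k/3 + 23/6).
Key eq: (3)·f(k+1) = (1)·f(k) + (k**2 + 11*k/3 + 23/6).
Bound: deg f ≤ 2.
Match coefficients ⇒ f(k) = (3*k**2 + 2*k + 4)/6.
Certificate R = B(k−1)f/C = (3*k**2 + 2*k + 4)/(6*k**2 + 22*k + 23) gives s_k = 3**k*(3*k**2 + 2*k + 4).
Δs = 3**k*(6*k**2 + 22*k + 23), as required.
Telescope: S(n) = s_(n+1) − s_(1) = 3**(n + 1)*(3*n**2 + 8*n + 9) − (27) = 9*3**n*n**2 + 24*3**n*n + 27*3**n - 27.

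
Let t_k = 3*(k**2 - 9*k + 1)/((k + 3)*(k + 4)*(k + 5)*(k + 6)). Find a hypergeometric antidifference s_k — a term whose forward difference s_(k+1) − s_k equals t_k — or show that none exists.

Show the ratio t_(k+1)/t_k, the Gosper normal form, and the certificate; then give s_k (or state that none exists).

Ratio r(k) = -(k + 3)*(9*k - (k + 1)**2 + 8)/((k + 7)*(k**2 - 9*k + 1)).
Factor: A=k + 3; B=k + 7; C=k**2 - 9*k + 1.
Set up (k + 3)·f(k+1) − (k + 6)·f(k) − (k**2 - 9*k + 1) = 0.
deg f ≤ 3 (via 1,1,2).
A polynomial solution: f(k) = k*(k**2 - 168*k + 227)/180.
Certificate R = B(k−1)f/C = k*(k + 6)*(k**2 - 168*k + 227)/(180*(k**2 - 9*k + 1)) gives s_k = k*(k**2 - 168*k + 227)/(60*(k + 3)*(k + 4)*(k + 5)).
Check: Δs_k = 3*(k**2 - 9*k + 1)/(k**4 + 18*k**3 + 119*k**2 + 342*k + 360). ✓

s_k = k*(k**2 - 168*k + 227)/(60*(k + 3)*(k + 4)*(k + 5))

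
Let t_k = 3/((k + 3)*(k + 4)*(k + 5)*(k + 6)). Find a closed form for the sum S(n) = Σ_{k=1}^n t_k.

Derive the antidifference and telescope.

Step 1: r(k) = (k + 3)/(k + 7).
So A=k + 3 and B=k + 7, with C=1.
Need (k + 3)·f(k+1) − (k + 6)·f(k) = 1.
From deg A=1, deg B=1, deg C=0: d=3.
Solve for f: f(k) = k*(k**2 + 12*k + 47)/180 (degree 3 ≤ 3).
So s_k = (B(k−1)f/C)·t_k = (k*(k + 6)*(k**2 + 12*k + 47)/180)·t_k = k*(k**2 + 12*k + 47)/(60*(k + 3)*(k + 4)*(k + 5)).
Δs = 3/(k**4 + 18*k**3 + 119*k**2 + 342*k + 360), as required.
s_(n+1) = (n**3 + 15*n**2 + 74*n + 60)/(60*(n**3 + 15*n**2 + 74*n + 120)) and s_(1) = 1/120, so S(n) = n*(n**2 + 15*n + 74)/(120*(n**3 + 15*n**2 + 74*n + 120)).

S(n) = n*(n**2 + 15*n + 74)/(120*(n**3 + 15*n**2 + 74*n + 120))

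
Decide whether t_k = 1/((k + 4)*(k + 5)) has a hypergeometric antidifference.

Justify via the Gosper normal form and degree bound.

Compute t_(k+1)/t_k: get (k + 4)/(k + 6).
Take A(k)=k + 4, B(k)=k + 6, C(k)=1.
Solve (k + 4)·f(k+1) − (k + 5)·f(k) = 1.
Degrees (1,1,0) ⇒ d ≤ 1.
Solve for f: f(k) = k/4 (degree 1 ≤ 1).
Certificate R = B(k−1)f/C = k*(k + 5)/4 gives s_k = k/(4*(k + 4)).
Δs = 1/(k**2 + 9*k + 20), as required.

Yes. s_k = k/(4*(k + 4)).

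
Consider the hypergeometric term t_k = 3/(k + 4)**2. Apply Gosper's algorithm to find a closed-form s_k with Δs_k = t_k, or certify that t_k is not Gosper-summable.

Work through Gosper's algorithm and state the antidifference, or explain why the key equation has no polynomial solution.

Compute t_(k+1)/t_k: get (k + 4)**2/(k + 5)**2.
Gosper form: A/B · C(k+1)/C(k) with A=k**2 + 8*k + 16, B=k**2 + 10*k + 25, C=1.
Key eq: (k**2 + 8*k + 16)·f(k+1) = (k**2 + 8*k + 16)·f(k) + (1).
d = 0 from the (2,2,0) case.
f = c0 ⇒ A·f(k+1) − B(k−1)·f(k) − C = -1. The system {-1 = 0} is inconsistent; no antidifference.

not Gosper-summable; s_k does not exist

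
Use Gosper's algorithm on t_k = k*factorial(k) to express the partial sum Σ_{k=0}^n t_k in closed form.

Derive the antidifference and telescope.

Step 1: r(k) = (k + 1)**2/k.
Gosper form: A/B · C(k+1)/C(k) with A=k + 1, B=1, C=k.
Solve (k + 1)·f(k+1) − (1)·f(k) = k.
d = 0 from the (1,0,1) case.
Match coefficients ⇒ f(k) = 1.
R(k) = B(k−1)·f(k)/C(k) = 1/k; s_k = R·t_k = factorial(k).
Δs = k*factorial(k), as required.
Evaluate: s_(n+1) = factorial(n + 1); subtract s_(0) = 1 ⇒ S(n) = n*factorial(n) + factorial(n) - 1.

S(n) = n*factorial(n) + factorial(n) - 1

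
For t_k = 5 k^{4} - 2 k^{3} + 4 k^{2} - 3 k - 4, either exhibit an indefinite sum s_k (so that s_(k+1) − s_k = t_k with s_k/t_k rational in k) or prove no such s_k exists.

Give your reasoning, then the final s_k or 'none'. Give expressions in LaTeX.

Compute t_(k+1)/t_k: get k*(5*k**3 + 18*k**2 + 28*k + 19)/(5*k**4 - 2*k**3 + 4*k**2 - 3*k - 4).
Normal form (A,B,C) = (1, 1, k**4 - 2*k**3/5 + 4*k**2/5 - 3*k/5 - 4/5).
f must satisfy (1)·f(k+1) − (1)·f(k) = k**4 - 2*k**3/5 + 4*k**2/5 - 3*k/5 - 4/5.
From deg A=0, deg B=0, deg C=4: d=5.
Solving with deg f ≤ 5: f(k) = k*(k**4 - 3*k**3 + 4*k**2 - 4*k - 2)/5.
Certificate R = B(k−1)f/C = k*(k**4 - 3*k**3 + 4*k**2 - 4*k - 2)/((k - 1)*(5*k**3 + 3*k**2 + 7*k + 4)) gives s_k = k*(k**4 - 3*k**3 + 4*k**2 - 4*k - 2).
Δs = 5*k**4 - 2*k**3 + 4*k**2 - 3*k - 4, as required.

s_k = k \left(k^{4} - 3 k^{3} + 4 k^{2} - 4 k - 2\right)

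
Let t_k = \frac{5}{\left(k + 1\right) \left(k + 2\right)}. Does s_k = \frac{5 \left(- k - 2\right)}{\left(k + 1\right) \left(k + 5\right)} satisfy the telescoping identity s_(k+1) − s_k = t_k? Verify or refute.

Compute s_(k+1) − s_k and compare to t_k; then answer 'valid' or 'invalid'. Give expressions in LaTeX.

s_(k+1) = 5*(-k - 3)/((k + 2)*(k + 6))
s_(k+1) − s_k = 5*(k**2 + 5*k + 9)/(k**4 + 14*k**3 + 65*k**2 + 112*k + 60)
(s_(k+1) − s_k) − t_k = 15*(-2*k - 7)/(k**4 + 14*k**3 + 65*k**2 + 112*k + 60)

Invalid: residual \frac{15 \left(- 2 k - 7\right)}{k^{4} + 14 k^{3} + 65 k^{2} + 112 k + 60} ≠ 0.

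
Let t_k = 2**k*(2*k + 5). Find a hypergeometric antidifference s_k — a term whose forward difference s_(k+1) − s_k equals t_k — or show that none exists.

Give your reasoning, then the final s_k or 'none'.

The ratio is 2*(2*k + 7)/(2*k + 5).
Take A(k)=2, B(k)=1, C(k)=k + 5/2.
Key eq: (2)·f(k+1) = (1)·f(k) + (k + 5/2).
d = 1 from the (0,0,1) case.
Match coefficients ⇒ f(k) = (2*k + 1)/2.
So s_k = (B(k−1)f/C)·t_k = ((2*k + 1)/(2*k + 5))·t_k = 2**k*(2*k + 1).
Verify: 2**k*(2*k + 5) matches t_k.

s_k = 2**k*(2*k + 1)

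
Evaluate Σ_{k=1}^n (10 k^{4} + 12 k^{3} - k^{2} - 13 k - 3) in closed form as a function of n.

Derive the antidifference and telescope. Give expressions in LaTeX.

S(n) = n \left(2 n^{4} + 8 n^{3} + 9 n^{2} - 4 n - 10\right)

t_(k+1)/t_k = (10*k**4 + 52*k**3 + 95*k**2 + 61*k + 5)/(10*k**4 + 12*k**3 - k**2 - 13*k - 3).
Normal form (A,B,C) = (1, 1, k**4 + 6*k**3/5 - k**2/10 - 13*k/10 - 3/10).
Solve (1)·f(k+1) − (1)·f(k) = k**4 + 6*k**3/5 - k**2/10 - 13*k/10 - 3/10.
From deg A=0, deg B=0, deg C=4: d=5.
Coefficient equations give f(k) = k*(2*k**4 - 2*k**3 - 3*k**2 - 3*k + 3)/10.
R(k) = B(k−1)·f(k)/C(k) = k*(2*k**4 - 2*k**3 - 3*k**2 - 3*k + 3)/(10*k**4 + 12*k**3 - k**2 - 13*k - 3); s_k = R·t_k = k*(2*k**4 - 2*k**3 - 3*k**2 - 3*k + 3).
Verify: 10*k**4 + 12*k**3 - k**2 - 13*k - 3 matches t_k.
Telescope: S(n) = s_(n+1) − s_(1) = 2*n**5 + 8*n**4 + 9*n**3 - 4*n**2 - 10*n - 3 − (-3) = n*(2*n**4 + 8*n**3 + 9*n**2 - 4*n - 10).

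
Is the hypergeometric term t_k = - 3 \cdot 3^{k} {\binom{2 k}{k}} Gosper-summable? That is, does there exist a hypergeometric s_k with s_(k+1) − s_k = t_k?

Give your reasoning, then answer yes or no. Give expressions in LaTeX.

No — t_k has no hypergeometric antidifference.

Step 1: r(k) = 6*(2*k + 1)/(k + 1).
Factor: A=12*k + 6; B=k + 1; C=1.
Need (12*k + 6)·f(k+1) − (k)·f(k) = 1.
Bound: deg f ≤ -1.
Negative degree bound (-1): no f exists, t_k not Gosper-summable.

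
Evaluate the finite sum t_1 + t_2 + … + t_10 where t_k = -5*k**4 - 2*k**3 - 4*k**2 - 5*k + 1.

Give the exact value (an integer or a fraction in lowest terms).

Compute t_(k+1)/t_k: get (5*k**4 + 22*k**3 + 40*k**2 + 39*k + 15)/(5*k**4 + 2*k**3 + 4*k**2 + 5*k - 1).
Take A(k)=1, B(k)=1, C(k)=k**4 + 2*k**3/5 + 4*k**2/5 + k - 1/5.
f must satisfy (1)·f(k+1) − (1)·f(k) = k**4 + 2*k**3/5 + 4*k**2/5 + k - 1/5.
Degrees (0,0,4) ⇒ d ≤ 5.
A polynomial solution: f(k) = k*(k**4 - 2*k**3 + 2*k**2 + k - 3)/5.
R(k) = B(k−1)·f(k)/C(k) = k*(k**4 - 2*k**3 + 2*k**2 + k - 3)/(5*k**4 + 2*k**3 + 4*k**2 + 5*k - 1); s_k = R·t_k = k*(-k**4 + 2*k**3 - 2*k**2 - k + 3).
s_(k+1) − s_k = -5*k**4 - 2*k**3 - 4*k**2 - 5*k + 1 = t_k.
Telescoping: Σ = s_(11) − s_(1) = -134519 − (1) = -134520.

Σ = -134520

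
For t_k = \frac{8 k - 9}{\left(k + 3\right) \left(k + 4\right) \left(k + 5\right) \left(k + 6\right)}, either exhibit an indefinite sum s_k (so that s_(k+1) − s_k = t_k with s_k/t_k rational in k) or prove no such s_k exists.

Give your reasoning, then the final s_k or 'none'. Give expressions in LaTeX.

s_k = \frac{k \left(k^{2} + 12 k - 193\right)}{60 \left(k + 3\right) \left(k + 4\right) \left(k + 5\right)}

Ratio r(k) = (k + 3)*(8*k - 1)/((k + 7)*(8*k - 9)).
A = k + 3, B = k + 7, C = k - 9/8.
f must satisfy (k + 3)·f(k+1) − (k + 6)·f(k) = k - 9/8.
Bound: deg f ≤ 3.
Solving with deg f ≤ 3: f(k) = k*(k**2 + 12*k - 193)/480.
R(k) = B(k−1)·f(k)/C(k) = k*(k + 6)*(k**2 + 12*k - 193)/(60*(8*k - 9)); s_k = R·t_k = k*(k**2 + 12*k - 193)/(60*(k + 3)*(k + 4)*(k + 5)).
s_(k+1) − s_k = (8*k - 9)/(k**4 + 18*k**3 + 119*k**2 + 342*k + 360) = t_k.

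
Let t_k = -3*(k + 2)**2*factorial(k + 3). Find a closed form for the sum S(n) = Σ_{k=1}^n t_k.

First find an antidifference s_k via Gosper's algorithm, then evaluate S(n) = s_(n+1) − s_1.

The ratio is (k + 3)**2*(k + 4)/(k + 2)**2.
Factor: A=k + 4; B=1; C=k**2 + 4*k + 4.
Set up (k + 4)·f(k+1) − (1)·f(k) − (k**2 + 4*k + 4) = 0.
Degrees (1,0,2) ⇒ d ≤ 1.
Solve for f: f(k) = k (degree 1 ≤ 1).
So s_k = (B(k−1)f/C)·t_k = (k/(k + 2)**2)·t_k = -3*k*factorial(k + 3).
Check: Δs_k = -3*(k + 2)**2*factorial(k + 3). ✓
Telescope: S(n) = s_(n+1) − s_(1) = -3*(n + 1)*factorial(n + 4) − (-72) = -3*n*factorial(n + 4) - 3*factorial(n + 4) + 72.

S(n) = -3*n*factorial(n + 4) - 3*factorial(n + 4) + 72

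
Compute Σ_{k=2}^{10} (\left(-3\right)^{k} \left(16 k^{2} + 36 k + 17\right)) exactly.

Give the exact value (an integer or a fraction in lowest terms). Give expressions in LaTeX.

Σ = 91408041

Compute t_(k+1)/t_k: get 3*(-16*k**2 - 68*k - 69)/(16*k**2 + 36*k + 17).
Gosper form: A/B · C(k+1)/C(k) with A=-3, B=1, C=k**2 + 9*k/4 + 17/16.
Need (-3)·f(k+1) − (1)·f(k) = k**2 + 9*k/4 + 17/16.
Degrees (0,0,2) ⇒ d ≤ 2.
Coefficient equations give f(k) = -(k + 1)*(4*k - 1)/16.
Get s_k = R·t_k = (-3)**k*(-4*k**2 - 3*k + 1) with R(k) = B(k−1)f(k)/C(k) = -(k + 1)*(4*k - 1)/(16*k**2 + 36*k + 17).
Δs = (-3)**k*(16*k**2 + 36*k + 17), as required.
Telescoping: Σ = s_(11) − s_(2) = 91407852 − (-189) = 91408041.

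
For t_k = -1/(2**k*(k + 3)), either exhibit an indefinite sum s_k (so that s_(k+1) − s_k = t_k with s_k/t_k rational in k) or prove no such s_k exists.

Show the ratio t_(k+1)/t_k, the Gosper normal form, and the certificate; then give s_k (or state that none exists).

no hypergeometric antidifference exists

r(k) = (k + 3)/(2*(k + 4)) after simplifying.
Factor: A=k/2 + 3/2; B=k + 4; C=1.
Key eq: (k/2 + 3/2)·f(k+1) = (k + 3)·f(k) + (1).
Degrees (1,1,0) ⇒ d ≤ -1.
Bound -1 < 0, so the key equation has no polynomial solution.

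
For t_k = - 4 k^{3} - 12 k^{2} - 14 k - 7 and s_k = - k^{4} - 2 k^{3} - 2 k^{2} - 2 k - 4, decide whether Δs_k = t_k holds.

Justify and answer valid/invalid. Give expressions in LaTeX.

Valid: the claim telescopes to t_k.

s_(k+1) = -k**4 - 6*k**3 - 14*k**2 - 16*k - 11
s_(k+1) − s_k = -4*k**3 - 12*k**2 - 14*k - 7
(s_(k+1) − s_k) − t_k = 0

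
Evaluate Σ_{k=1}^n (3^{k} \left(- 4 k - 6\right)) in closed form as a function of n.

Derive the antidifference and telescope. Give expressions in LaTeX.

The ratio is 3*(2*k + 5)/(2*k + 3).
Take A(k)=3, B(k)=1, C(k)=k + 3/2.
Need (3)·f(k+1) − (1)·f(k) = k + 3/2.
Degrees (0,0,1) ⇒ d ≤ 1.
Coefficient equations give f(k) = k/2.
R(k) = B(k−1)·f(k)/C(k) = k/(2*k + 3); s_k = R·t_k = -2*3**k*k.
Δs = 3**k*(-4*k - 6), as required.
s_(n+1) = 6*3**n*(-n - 1) and s_(1) = -6, so S(n) = -6*3**n*n - 6*3**n + 6.

S(n) = - 6 \cdot 3^{n} n - 6 \cdot 3^{n} + 6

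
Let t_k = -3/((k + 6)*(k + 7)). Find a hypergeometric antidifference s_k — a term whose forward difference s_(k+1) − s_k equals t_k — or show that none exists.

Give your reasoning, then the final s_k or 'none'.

t_(k+1)/t_k = (k + 6)/(k + 8).
Normal form (A,B,C) = (k + 6, k + 8, 1).
Key eq: (k + 6)·f(k+1) = (k + 7)·f(k) + (1).
Bound: deg f ≤ 1.
Solve for f: f(k) = k/6 (degree 1 ≤ 1).
Certificate R = B(k−1)f/C = k*(k + 7)/6 gives s_k = -k/(2*k + 12).
Check: Δs_k = -3/(k**2 + 13*k + 42). ✓

s_k = -k/(2*k + 12)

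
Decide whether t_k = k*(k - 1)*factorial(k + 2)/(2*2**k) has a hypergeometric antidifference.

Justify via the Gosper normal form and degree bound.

Yes. s_k = (k - 3)*factorial(k + 2)/2**k.

Compute t_(k+1)/t_k: get (k + 1)*(k + 3)/(2*(k - 1)).
So A=k/2 + 3/2 and B=1, with C=k**2 - k.
f must satisfy (k/2 + 3/2)·f(k+1) − (1)·f(k) = k**2 - k.
deg f ≤ 1 (via 1,0,2).
Solve for f: f(k) = 2*(k - 3) (degree 1 ≤ 1).
Get s_k = R·t_k = (k - 3)*factorial(k + 2)/2**k with R(k) = B(k−1)f(k)/C(k) = 2*(k - 3)/(k*(k - 1)).
Verify: k*(k - 1)*factorial(k + 2)/(2*2**k) matches t_k.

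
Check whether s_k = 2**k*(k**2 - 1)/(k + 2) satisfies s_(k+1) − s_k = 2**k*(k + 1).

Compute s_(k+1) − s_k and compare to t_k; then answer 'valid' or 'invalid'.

s_(k+1) = 2**(k + 1)*k*(k + 2)/(k + 3)
s_(k+1) − s_k = 2**k*(k**3 + 5*k**2 + 9*k + 3)/(k**2 + 5*k + 6)
(s_(k+1) − s_k) − t_k = 2**k*(-k**2 - 2*k - 3)/(k**2 + 5*k + 6)

Invalid: residual 2**k*(-k**2 - 2*k - 3)/(k**2 + 5*k + 6) ≠ 0.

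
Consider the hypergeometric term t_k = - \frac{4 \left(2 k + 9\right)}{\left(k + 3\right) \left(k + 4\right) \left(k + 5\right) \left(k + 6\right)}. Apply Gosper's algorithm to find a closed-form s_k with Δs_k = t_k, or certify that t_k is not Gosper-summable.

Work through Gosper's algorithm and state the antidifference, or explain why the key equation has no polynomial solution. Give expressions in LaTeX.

s_k = \frac{4 k \left(- k - 8\right)}{15 \left(k^{2} + 8 k + 15\right)}

Step 1: r(k) = (k + 3)*(2*k + 11)/((k + 7)*(2*k + 9)).
Gosper form: A/B · C(k+1)/C(k) with A=k + 3, B=k + 7, C=k + 9/2.
Need (k + 3)·f(k+1) − (k + 6)·f(k) = k + 9/2.
From deg A=1, deg B=1, deg C=1: d=3.
Coefficient equations give f(k) = k*(k + 4)*(k + 8)/30.
Certificate R = B(k−1)f/C = k*(k + 4)*(k + 6)*(k + 8)/(15*(2*k + 9)) gives s_k = 4*k*(-k - 8)/(15*(k**2 + 8*k + 15)).
Check: Δs_k = 4*(-2*k - 9)/(k**4 + 18*k**3 + 119*k**2 + 342*k + 360). ✓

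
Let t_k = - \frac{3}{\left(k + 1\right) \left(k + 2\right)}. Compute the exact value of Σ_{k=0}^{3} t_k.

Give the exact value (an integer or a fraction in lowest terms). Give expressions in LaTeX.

t_(k+1)/t_k = (k + 1)/(k + 3).
Gosper form: A/B · C(k+1)/C(k) with A=k + 1, B=k + 3, C=1.
Solve (k + 1)·f(k+1) − (k + 2)·f(k) = 1.
d = 1 from the (1,1,0) case.
Coefficient equations give f(k) = k.
Certificate R = B(k−1)f/C = k*(k + 2) gives s_k = -3*k/(k + 1).
Verify: -3/(k**2 + 3*k + 2) matches t_k.
Σ_(k=0)^(3) t_k = s_(4) − s_(0) = -12/5 − (0) = -12/5.

Σ = -12/5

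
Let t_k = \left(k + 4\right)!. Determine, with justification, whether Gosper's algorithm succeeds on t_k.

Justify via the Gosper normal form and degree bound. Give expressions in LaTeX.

No — negative degree bound, so no certificate f.

t_(k+1)/t_k = k + 5.
So A=k + 5 and B=1, with C=1.
f must satisfy (k + 5)·f(k+1) − (1)·f(k) = 1.
d = -1 from the (1,0,0) case.
deg f ≤ -1 is impossible — no certificate.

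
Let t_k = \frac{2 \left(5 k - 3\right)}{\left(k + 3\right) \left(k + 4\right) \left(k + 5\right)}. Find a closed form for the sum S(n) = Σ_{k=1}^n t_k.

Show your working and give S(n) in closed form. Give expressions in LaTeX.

Step 1: r(k) = (k + 3)*(5*k + 2)/((k + 6)*(5*k - 3)).
Normal form (A,B,C) = (k + 3, k + 6, k - 3/5).
Set up (k + 3)·f(k+1) − (k + 5)·f(k) − (k - 3/5) = 0.
Bound: deg f ≤ 2.
Match coefficients ⇒ f(k) = k*(k - 3)/10.
So s_k = (B(k−1)f/C)·t_k = (k*(k - 3)*(k + 5)/(2*(5*k - 3)))·t_k = k*(k - 3)/((k + 3)*(k + 4)).
Verify: 2*(5*k - 3)/(k**3 + 12*k**2 + 47*k + 60) matches t_k.
Σ_(k=1)^n t_k = s_(n+1) − s_(1) = ((n**2 - n - 2)/(n**2 + 9*n + 20)) − (-1/10), i.e. n*(11*n - 1)/(10*(n**2 + 9*n + 20)).

S(n) = \frac{n \left(11 n - 1\right)}{10 \left(n^{2} + 9 n + 20\right)}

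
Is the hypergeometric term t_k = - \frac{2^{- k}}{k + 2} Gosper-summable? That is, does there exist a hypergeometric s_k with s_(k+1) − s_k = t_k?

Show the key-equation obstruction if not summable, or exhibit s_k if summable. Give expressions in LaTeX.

r(k) = (k + 2)/(2*(k + 3)) after simplifying.
Take A(k)=k/2 + 1, B(k)=k + 3, C(k)=1.
Need (k/2 + 1)·f(k+1) − (k + 2)·f(k) = 1.
Bound: deg f ≤ -1.
deg f ≤ -1 is impossible — no certificate.

No. Not Gosper-summable.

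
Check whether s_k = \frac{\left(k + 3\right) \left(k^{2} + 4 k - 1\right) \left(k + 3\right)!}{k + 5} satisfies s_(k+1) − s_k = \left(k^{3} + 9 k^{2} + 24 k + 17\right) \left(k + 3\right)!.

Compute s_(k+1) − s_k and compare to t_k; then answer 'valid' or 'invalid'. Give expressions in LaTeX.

Invalid: residual - \frac{2 \left(k^{4} + 14 k^{3} + 68 k^{2} + 133 k + 86\right) \left(k + 3\right)!}{\left(k + 5\right) \left(k + 6\right)} ≠ 0.

s_(k+1) = (k + 4)*(k**2 + 6*k + 4)*factorial(k + 4)/(k + 6)
s_(k+1) − s_k = (k**5 + 18*k**4 + 125*k**3 + 415*k**2 + 641*k + 338)*factorial(k + 3)/((k + 5)*(k + 6))
(s_(k+1) − s_k) − t_k = -2*(k**4 + 14*k**3 + 68*k**2 + 133*k + 86)*factorial(k + 3)/((k + 5)*(k + 6))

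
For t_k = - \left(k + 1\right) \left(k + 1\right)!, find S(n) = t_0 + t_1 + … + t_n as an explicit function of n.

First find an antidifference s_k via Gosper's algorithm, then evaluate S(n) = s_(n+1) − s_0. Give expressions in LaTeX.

S(n) = 1 - \left(n + 2\right)!

r(k) = (k + 2)**2/(k + 1) after simplifying.
So A=k + 2 and B=1, with C=k + 1.
Solve (k + 2)·f(k+1) − (1)·f(k) = k + 1.
Degrees (1,0,1) ⇒ d ≤ 0.
Solving with deg f ≤ 0: f(k) = 1.
Then R = B(k−1)f/C = 1/(k + 1), so s_k = R(k)·t_k = -factorial(k + 1).
s_(k+1) − s_k = -(k + 1)*factorial(k + 1) = t_k.
Σ_(k=0)^n t_k = s_(n+1) − s_(0) = (-factorial(n + 2)) − (-1), i.e. 1 - factorial(n + 2).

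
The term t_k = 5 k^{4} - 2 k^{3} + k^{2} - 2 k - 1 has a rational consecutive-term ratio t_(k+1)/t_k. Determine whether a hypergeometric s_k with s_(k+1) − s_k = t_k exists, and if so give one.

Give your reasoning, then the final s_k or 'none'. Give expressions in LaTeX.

t_(k+1)/t_k = (5*k**4 + 18*k**3 + 25*k**2 + 14*k + 1)/(5*k**4 - 2*k**3 + k**2 - 2*k - 1).
Factor: A=1; B=1; C=k**4 - 2*k**3/5 + k**2/5 - 2*k/5 - 1/5.
Set up (1)·f(k+1) − (1)·f(k) − (k**4 - 2*k**3/5 + k**2/5 - 2*k/5 - 1/5) = 0.
d = 5 from the (0,0,4) case.
Solving with deg f ≤ 5: f(k) = k**2*(k - 2)*(k**2 - k + 1)/5.
Then R = B(k−1)f/C = k**2*(k - 2)*(k**2 - k + 1)/(5*k**4 - 2*k**3 + k**2 - 2*k - 1), so s_k = R(k)·t_k = k**2*(k**3 - 3*k**2 + 3*k - 2).
Δs = 5*k**4 - 2*k**3 + k**2 - 2*k - 1, as required.

s_k = k^{2} \left(k^{3} - 3 k^{2} + 3 k - 2\right)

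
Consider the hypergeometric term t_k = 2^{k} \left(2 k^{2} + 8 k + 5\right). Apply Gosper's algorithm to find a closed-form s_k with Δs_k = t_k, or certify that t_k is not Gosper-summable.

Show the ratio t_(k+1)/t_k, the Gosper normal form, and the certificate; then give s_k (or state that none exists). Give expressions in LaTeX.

Step 1: r(k) = 2*(2*k**2 + 12*k + 15)/(2*k**2 + 8*k + 5).
Take A(k)=2, B(k)=1, C(k)=k**2 + 4*k + 5/2.
f must satisfy (2)·f(k+1) − (1)·f(k) = k**2 + 4*k + 5/2.
d = 2 from the (0,0,2) case.
A polynomial solution: f(k) = (2*k**2 + 1)/2.
R(k) = B(k−1)·f(k)/C(k) = (2*k**2 + 1)/(2*k**2 + 8*k + 5); s_k = R·t_k = 2**k*(2*k**2 + 1).
s_(k+1) − s_k = 2**k*(2*k**2 + 8*k + 5) = t_k.

s_k = 2^{k} \left(2 k^{2} + 1\right)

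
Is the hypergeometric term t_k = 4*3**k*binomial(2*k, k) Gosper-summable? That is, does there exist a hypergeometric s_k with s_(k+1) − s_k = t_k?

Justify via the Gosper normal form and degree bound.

Ratio r(k) = 6*(2*k + 1)/(k + 1).
Gosper form: A/B · C(k+1)/C(k) with A=12*k + 6, B=k + 1, C=1.
Solve (12*k + 6)·f(k+1) − (k)·f(k) = 1.
From deg A=1, deg B=1, deg C=0: d=-1.
Negative degree bound (-1): no f exists, t_k not Gosper-summable.

No; the degree bound rules out any f.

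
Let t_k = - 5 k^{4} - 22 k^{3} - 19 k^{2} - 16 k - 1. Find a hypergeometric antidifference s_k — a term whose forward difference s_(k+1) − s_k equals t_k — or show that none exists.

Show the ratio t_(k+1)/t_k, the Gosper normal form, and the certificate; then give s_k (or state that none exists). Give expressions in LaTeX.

s_k = k \left(- k^{4} - 3 k^{3} + 3 k^{2} - 4 k + 4\right)

Step 1: r(k) = (5*k**4 + 42*k**3 + 115*k**2 + 140*k + 63)/(5*k**4 + 22*k**3 + 19*k**2 + 16*k + 1).
Normal form (A,B,C) = (1, 1, k**4 + 22*k**3/5 + 19*k**2/5 + 16*k/5 + 1/5).
Need (1)·f(k+1) − (1)·f(k) = k**4 + 22*k**3/5 + 19*k**2/5 + 16*k/5 + 1/5.
d = 5 from the (0,0,4) case.
Solve for f: f(k) = k*(k**4 + 3*k**3 - 3*k**2 + 4*k - 4)/5 (degree 5 ≤ 5).
Get s_k = R·t_k = k*(-k**4 - 3*k**3 + 3*k**2 - 4*k + 4) with R(k) = B(k−1)f(k)/C(k) = k*(k**4 + 3*k**3 - 3*k**2 + 4*k - 4)/(5*k**4 + 22*k**3 + 19*k**2 + 16*k + 1).
Verify: -5*k**4 - 22*k**3 - 19*k**2 - 16*k - 1 matches t_k.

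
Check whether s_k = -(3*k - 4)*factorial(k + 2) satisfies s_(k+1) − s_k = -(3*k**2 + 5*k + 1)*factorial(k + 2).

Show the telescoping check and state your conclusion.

Valid: the claim telescopes to t_k.

s_(k+1) = -(3*k - 1)*factorial(k + 3)
s_(k+1) − s_k = -(3*k**2 + 5*k + 1)*factorial(k + 2)
(s_(k+1) − s_k) − t_k = 0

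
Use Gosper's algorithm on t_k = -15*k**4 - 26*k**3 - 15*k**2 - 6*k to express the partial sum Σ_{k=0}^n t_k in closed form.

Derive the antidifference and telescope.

Step 1: r(k) = (15*k**4 + 86*k**3 + 183*k**2 + 174*k + 62)/(k*(15*k**3 + 26*k**2 + 15*k + 6)).
Factor: A=1; B=1; C=k**4 + 26*k**3/15 + k**2 + 2*k/5.
Key eq: (1)·f(k+1) = (1)·f(k) + (k**4 + 26*k**3/15 + k**2 + 2*k/5).
From deg A=0, deg B=0, deg C=4: d=5.
Match coefficients ⇒ f(k) = k*(k - 1)*(3*k**3 + 2*k**2 - k + 1)/15.
So s_k = (B(k−1)f/C)·t_k = ((k - 1)*(3*k**3 + 2*k**2 - k + 1)/(15*k**3 + 26*k**2 + 15*k + 6))·t_k = k*(-3*k**4 + k**3 + 3*k**2 - 2*k + 1).
Check: Δs_k = k*(-15*k**3 - 26*k**2 - 15*k - 6). ✓
Σ_(k=0)^n t_k = s_(n+1) − s_(0) = (n*(-3*n**4 - 14*n**3 - 23*n**2 - 17*n - 5)) − (0), i.e. n*(-3*n**4 - 14*n**3 - 23*n**2 - 17*n - 5).

S(n) = n*(-3*n**4 - 14*n**3 - 23*n**2 - 17*n - 5)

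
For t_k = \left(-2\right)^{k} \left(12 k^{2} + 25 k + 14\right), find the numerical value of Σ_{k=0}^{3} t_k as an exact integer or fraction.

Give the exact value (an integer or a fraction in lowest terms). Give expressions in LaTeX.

Step 1: r(k) = 2*(-12*k**2 - 49*k - 51)/(12*k**2 + 25*k + 14).
Factor: A=-2; B=1; C=k**2 + 25*k/12 + 7/6.
Solve (-2)·f(k+1) − (1)·f(k) = k**2 + 25*k/12 + 7/6.
deg f ≤ 2 (via 0,0,2).
Match coefficients ⇒ f(k) = -k*(4*k + 3)/12.
R(k) = B(k−1)·f(k)/C(k) = -k*(4*k + 3)/(12*k**2 + 25*k + 14); s_k = R·t_k = (-2)**k*k*(-4*k - 3).
s_(k+1) − s_k = (-2)**k*(12*k**2 + 25*k + 14) = t_k.
Telescoping: Σ = s_(4) − s_(0) = -1216 − (0) = -1216.

Σ = -1216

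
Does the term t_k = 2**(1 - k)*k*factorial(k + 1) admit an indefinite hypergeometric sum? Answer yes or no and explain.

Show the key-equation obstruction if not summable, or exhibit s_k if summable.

r(k) = (k + 1)*(k + 2)/(2*k) after simplifying.
Take A(k)=k/2 + 1, B(k)=1, C(k)=k.
Solve (k/2 + 1)·f(k+1) − (1)·f(k) = k.
From deg A=1, deg B=0, deg C=1: d=0.
Solve for f: f(k) = 2 (degree 0 ≤ 0).
So s_k = (B(k−1)f/C)·t_k = (2/k)·t_k = 2**(2 - k)*factorial(k + 1).
Δs = 2**(1 - k)*k*factorial(k + 1), as required.

Yes. s_k = 2**(2 - k)*factorial(k + 1).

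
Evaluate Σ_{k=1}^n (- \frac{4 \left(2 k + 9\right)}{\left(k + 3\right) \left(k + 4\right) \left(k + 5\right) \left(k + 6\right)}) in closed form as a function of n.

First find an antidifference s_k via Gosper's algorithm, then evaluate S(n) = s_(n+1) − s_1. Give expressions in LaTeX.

r(k) = (k + 3)*(2*k + 11)/((k + 7)*(2*k + 9)) after simplifying.
A = k + 3, B = k + 7, C = k + 9/2.
Set up (k + 3)·f(k+1) − (k + 6)·f(k) − (k + 9/2) = 0.
deg f ≤ 3 (via 1,1,1).
A polynomial solution: f(k) = k*(k + 4)*(k + 8)/30.
Get s_k = R·t_k = 4*k*(-k - 8)/(15*(k**2 + 8*k + 15)) with R(k) = B(k−1)f(k)/C(k) = k*(k + 4)*(k + 6)*(k + 8)/(15*(2*k + 9)).
s_(k+1) − s_k = 4*(-2*k - 9)/(k**4 + 18*k**3 + 119*k**2 + 342*k + 360) = t_k.
Evaluate: s_(n+1) = 4*(-n**2 - 10*n - 9)/(15*(n**2 + 10*n + 24)); subtract s_(1) = -1/10 ⇒ S(n) = n*(-n - 10)/(6*(n**2 + 10*n + 24)).

S(n) = \frac{n \left(- n - 10\right)}{6 \left(n^{2} + 10 n + 24\right)}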